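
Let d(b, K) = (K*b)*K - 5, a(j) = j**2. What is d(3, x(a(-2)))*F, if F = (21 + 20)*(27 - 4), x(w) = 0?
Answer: -4715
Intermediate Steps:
F = 943 (F = 41*23 = 943)
d(b, K) = -5 + b*K**2 (d(b, K) = b*K**2 - 5 = -5 + b*K**2)
d(3, x(a(-2)))*F = (-5 + 3*0**2)*943 = (-5 + 3*0)*943 = (-5 + 0)*943 = -5*943 = -4715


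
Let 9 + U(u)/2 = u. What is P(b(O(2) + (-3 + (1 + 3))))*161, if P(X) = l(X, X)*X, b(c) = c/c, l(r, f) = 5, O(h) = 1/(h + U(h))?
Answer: 805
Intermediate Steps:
U(u) = -18 + 2*u
O(h) = 1/(-18 + 3*h) (O(h) = 1/(h + (-18 + 2*h)) = 1/(-18 + 3*h))
b(c) = 1
P(X) = 5*X
P(b(O(2) + (-3 + (1 + 3))))*161 = (5*1)*161 = 5*161 = 805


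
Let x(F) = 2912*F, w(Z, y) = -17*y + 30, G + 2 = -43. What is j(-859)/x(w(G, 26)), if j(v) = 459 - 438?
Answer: -3/171392 ≈ -1.7504e-5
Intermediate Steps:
G = -45 (G = -2 - 43 = -45)
j(v) = 21
w(Z, y) = 30 - 17*y
j(-859)/x(w(G, 26)) = 21/((2912*(30 - 17*26))) = 21/((2912*(30 - 442))) = 21/((2912*(-412))) = 21/(-1199744) = 21*(-1/1199744) = -3/171392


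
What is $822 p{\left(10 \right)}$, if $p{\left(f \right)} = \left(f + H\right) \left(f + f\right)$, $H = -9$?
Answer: $16440$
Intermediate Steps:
$p{\left(f \right)} = 2 f \left(-9 + f\right)$ ($p{\left(f \right)} = \left(f - 9\right) \left(f + f\right) = \left(-9 + f\right) 2 f = 2 f \left(-9 + f\right)$)
$822 p{\left(10 \right)} = 822 \cdot 2 \cdot 10 \left(-9 + 10\right) = 822 \cdot 2 \cdot 10 \cdot 1 = 822 \cdot 20 = 16440$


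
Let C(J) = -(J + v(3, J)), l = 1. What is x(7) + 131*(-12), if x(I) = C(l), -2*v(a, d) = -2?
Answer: -1574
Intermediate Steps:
v(a, d) = 1 (v(a, d) = -½*(-2) = 1)
C(J) = -1 - J (C(J) = -(J + 1) = -(1 + J) = -1 - J)
x(I) = -2 (x(I) = -1 - 1*1 = -1 - 1 = -2)
x(7) + 131*(-12) = -2 + 131*(-12) = -2 - 1572 = -1574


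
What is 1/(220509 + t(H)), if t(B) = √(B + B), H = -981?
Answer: 24501/5402691227 - I*√218/16208073681 ≈ 4.535e-6 - 9.1095e-10*I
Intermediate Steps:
t(B) = √2*√B (t(B) = √(2*B) = √2*√B)
1/(220509 + t(H)) = 1/(220509 + √2*√(-981)) = 1/(220509 + √2*(3*I*√109)) = 1/(220509 + 3*I*√218)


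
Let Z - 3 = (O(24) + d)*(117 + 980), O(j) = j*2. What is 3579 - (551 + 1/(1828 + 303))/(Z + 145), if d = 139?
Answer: 521897258827/145822199 ≈ 3579.0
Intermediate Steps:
O(j) = 2*j
Z = 205142 (Z = 3 + (2*24 + 139)*(117 + 980) = 3 + (48 + 139)*1097 = 3 + 187*1097 = 3 + 205139 = 205142)
3579 - (551 + 1/(1828 + 303))/(Z + 145) = 3579 - (551 + 1/(1828 + 303))/(205142 + 145) = 3579 - (551 + 1/2131)/205287 = 3579 - 1174182/(2131*205287) = 3579 - 1*391394/145822199 = 3579 - 391394/145822199 = 521897258827/145822199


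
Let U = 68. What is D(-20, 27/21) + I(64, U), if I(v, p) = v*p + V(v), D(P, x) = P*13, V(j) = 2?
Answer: 4094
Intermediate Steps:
D(P, x) = 13*P
I(v, p) = 2 + p*v (I(v, p) = v*p + 2 = p*v + 2 = 2 + p*v)
D(-20, 27/21) + I(64, U) = 13*(-20) + (2 + 68*64) = -260 + (2 + 4352) = -260 + 4354 = 4094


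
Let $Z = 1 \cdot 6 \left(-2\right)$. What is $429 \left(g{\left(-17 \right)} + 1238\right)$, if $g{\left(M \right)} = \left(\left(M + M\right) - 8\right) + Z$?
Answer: $507936$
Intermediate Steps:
$Z = -12$ ($Z = 6 \left(-2\right) = -12$)
$g{\left(M \right)} = -20 + 2 M$ ($g{\left(M \right)} = \left(\left(M + M\right) - 8\right) - 12 = \left(2 M - 8\right) - 12 = \left(-8 + 2 M\right) - 12 = -20 + 2 M$)
$429 \left(g{\left(-17 \right)} + 1238\right) = 429 \left(\left(-20 + 2 \left(-17\right)\right) + 1238\right) = 429 \left(\left(-20 - 34\right) + 1238\right) = 429 \left(-54 + 1238\right) = 429 \cdot 1184 = 507936$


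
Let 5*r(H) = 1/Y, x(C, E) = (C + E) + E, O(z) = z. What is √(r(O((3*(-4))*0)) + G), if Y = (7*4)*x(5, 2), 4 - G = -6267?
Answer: √276551135/210 ≈ 79.190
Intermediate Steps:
G = 6271 (G = 4 - 1*(-6267) = 4 + 6267 = 6271)
x(C, E) = C + 2*E
Y = 252 (Y = (7*4)*(5 + 2*2) = 28*(5 + 4) = 28*9 = 252)
r(H) = 1/1260 (r(H) = (⅕)/252 = (⅕)*(1/252) = 1/1260)
√(r(O((3*(-4))*0)) + G) = √(1/1260 + 6271) = √(7901461/1260) = √276551135/210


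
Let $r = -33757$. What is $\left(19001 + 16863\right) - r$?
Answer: $69621$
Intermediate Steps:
$\left(19001 + 16863\right) - r = \left(19001 + 16863\right) - -33757 = 35864 + 33757 = 69621$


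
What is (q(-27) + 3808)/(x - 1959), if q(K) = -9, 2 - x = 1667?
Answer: -3799/3624 ≈ -1.0483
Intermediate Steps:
x = -1665 (x = 2 - 1*1667 = 2 - 1667 = -1665)
(q(-27) + 3808)/(x - 1959) = (-9 + 3808)/(-1665 - 1959) = 3799/(-3624) = 3799*(-1/3624) = -3799/3624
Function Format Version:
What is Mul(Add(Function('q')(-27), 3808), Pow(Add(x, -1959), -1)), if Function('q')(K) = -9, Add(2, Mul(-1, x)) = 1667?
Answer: Rational(-3799, 3624) ≈ -1.0483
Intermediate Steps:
x = -1665 (x = Add(2, Mul(-1, 1667)) = Add(2, -1667) = -1665)
Mul(Add(Function('q')(-27), 3808), Pow(Add(x, -1959), -1)) = Mul(Add(-9, 3808), Pow(Add(-1665, -1959), -1)) = Mul(3799, Pow(-3624, -1)) = Mul(3799, Rational(-1, 3624)) = Rational(-3799, 3624)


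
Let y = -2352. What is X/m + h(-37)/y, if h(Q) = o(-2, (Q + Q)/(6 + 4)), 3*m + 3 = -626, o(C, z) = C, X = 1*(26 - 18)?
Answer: -27595/739704 ≈ -0.037305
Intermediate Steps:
X = 8 (X = 1*8 = 8)
m = -629/3 (m = -1 + (⅓)*(-626) = -1 - 626/3 = -629/3 ≈ -209.67)
h(Q) = -2
X/m + h(-37)/y = 8/(-629/3) - 2/(-2352) = 8*(-3/629) - 2*(-1/2352) = -24/629 + 1/1176 = -27595/739704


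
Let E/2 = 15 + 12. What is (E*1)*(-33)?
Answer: -1782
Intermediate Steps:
E = 54 (E = 2*(15 + 12) = 2*27 = 54)
(E*1)*(-33) = (54*1)*(-33) = 54*(-33) = -1782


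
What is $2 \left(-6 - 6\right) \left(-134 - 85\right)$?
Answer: $5256$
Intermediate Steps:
$2 \left(-6 - 6\right) \left(-134 - 85\right) = 2 \left(-12\right) \left(-219\right) = \left(-24\right) \left(-219\right) = 5256$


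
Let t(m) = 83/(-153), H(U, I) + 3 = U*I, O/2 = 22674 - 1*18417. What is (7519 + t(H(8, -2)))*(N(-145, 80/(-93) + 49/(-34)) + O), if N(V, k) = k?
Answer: 15479904891542/241893 ≈ 6.3995e+7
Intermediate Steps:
O = 8514 (O = 2*(22674 - 1*18417) = 2*(22674 - 18417) = 2*4257 = 8514)
H(U, I) = -3 + I*U (H(U, I) = -3 + U*I = -3 + I*U)
t(m) = -83/153 (t(m) = 83*(-1/153) = -83/153)
(7519 + t(H(8, -2)))*(N(-145, 80/(-93) + 49/(-34)) + O) = (7519 - 83/153)*((80/(-93) + 49/(-34)) + 8514) = 1150324*((80*(-1/93) + 49*(-1/34)) + 8514)/153 = 1150324*((-80/93 - 49/34) + 8514)/153 = 1150324*(-7277/3162 + 8514)/153 = (1150324/153)*(26913991/3162) = 15479904891542/241893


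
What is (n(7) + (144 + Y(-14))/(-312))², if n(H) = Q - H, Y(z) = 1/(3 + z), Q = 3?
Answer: 234426721/11778624 ≈ 19.903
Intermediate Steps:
n(H) = 3 - H
(n(7) + (144 + Y(-14))/(-312))² = ((3 - 1*7) + (144 + 1/(3 - 14))/(-312))² = ((3 - 7) + (144 + 1/(-11))*(-1/312))² = (-4 + (144 - 1/11)*(-1/312))² = (-4 + (1583/11)*(-1/312))² = (-4 - 1583/3432)² = (-15311/3432)² = 234426721/11778624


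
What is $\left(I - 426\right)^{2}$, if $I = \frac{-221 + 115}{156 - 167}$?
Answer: $\frac{20976400}{121} \approx 1.7336 \cdot 10^{5}$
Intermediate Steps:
$I = \frac{106}{11}$ ($I = - \frac{106}{-11} = \left(-106\right) \left(- \frac{1}{11}\right) = \frac{106}{11} \approx 9.6364$)
$\left(I - 426\right)^{2} = \left(\frac{106}{11} - 426\right)^{2} = \left(- \frac{4580}{11}\right)^{2} = \frac{20976400}{121}$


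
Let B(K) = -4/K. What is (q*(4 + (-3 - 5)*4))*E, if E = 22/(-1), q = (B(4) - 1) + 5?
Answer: 1848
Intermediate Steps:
q = 3 (q = (-4/4 - 1) + 5 = (-4*¼ - 1) + 5 = (-1 - 1) + 5 = -2 + 5 = 3)
E = -22 (E = 22*(-1) = -22)
(q*(4 + (-3 - 5)*4))*E = (3*(4 + (-3 - 5)*4))*(-22) = (3*(4 - 8*4))*(-22) = (3*(4 - 32))*(-22) = (3*(-28))*(-22) = -84*(-22) = 1848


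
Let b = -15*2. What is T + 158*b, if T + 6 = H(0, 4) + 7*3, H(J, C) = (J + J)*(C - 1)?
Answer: -4725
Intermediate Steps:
H(J, C) = 2*J*(-1 + C) (H(J, C) = (2*J)*(-1 + C) = 2*J*(-1 + C))
b = -30 (b = -5*6 = -30)
T = 15 (T = -6 + (2*0*(-1 + 4) + 7*3) = -6 + (2*0*3 + 21) = -6 + (0 + 21) = -6 + 21 = 15)
T + 158*b = 15 + 158*(-30) = 15 - 4740 = -4725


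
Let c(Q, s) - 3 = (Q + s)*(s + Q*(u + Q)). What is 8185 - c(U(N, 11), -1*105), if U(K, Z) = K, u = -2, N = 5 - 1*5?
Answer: -2843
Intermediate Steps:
N = 0 (N = 5 - 5 = 0)
c(Q, s) = 3 + (Q + s)*(s + Q*(-2 + Q))
8185 - c(U(N, 11), -1*105) = 8185 - (3 + 0³ + (-1*105)² - 2*0² - 1*105*0² - 1*0*(-1*105)) = 8185 - (3 + 0 + (-105)² - 2*0 - 105*0 - 1*0*(-105)) = 8185 - (3 + 0 + 11025 + 0 + 0 + 0) = 8185 - 1*11028 = 8185 - 11028 = -2843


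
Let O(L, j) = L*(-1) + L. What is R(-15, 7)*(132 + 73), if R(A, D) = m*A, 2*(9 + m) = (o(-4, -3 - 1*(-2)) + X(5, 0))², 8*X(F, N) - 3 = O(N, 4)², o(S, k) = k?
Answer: 3465525/128 ≈ 27074.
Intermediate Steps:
O(L, j) = 0 (O(L, j) = -L + L = 0)
X(F, N) = 3/8 (X(F, N) = 3/8 + (⅛)*0² = 3/8 + (⅛)*0 = 3/8 + 0 = 3/8)
m = -1127/128 (m = -9 + ((-3 - 1*(-2)) + 3/8)²/2 = -9 + ((-3 + 2) + 3/8)²/2 = -9 + (-1 + 3/8)²/2 = -9 + (-5/8)²/2 = -9 + (½)*(25/64) = -9 + 25/128 = -1127/128 ≈ -8.8047)
R(A, D) = -1127*A/128
R(-15, 7)*(132 + 73) = (-1127/128*(-15))*(132 + 73) = (16905/128)*205 = 3465525/128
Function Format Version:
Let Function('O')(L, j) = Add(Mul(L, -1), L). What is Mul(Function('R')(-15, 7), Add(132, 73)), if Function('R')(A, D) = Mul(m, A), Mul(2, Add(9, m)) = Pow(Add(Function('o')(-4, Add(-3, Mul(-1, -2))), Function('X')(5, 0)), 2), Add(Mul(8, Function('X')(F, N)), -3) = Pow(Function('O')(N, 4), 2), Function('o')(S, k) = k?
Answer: Rational(3465525, 128) ≈ 27074.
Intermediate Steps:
Function('O')(L, j) = 0 (Function('O')(L, j) = Add(Mul(-1, L), L) = 0)
Function('X')(F, N) = Rational(3, 8) (Function('X')(F, N) = Add(Rational(3, 8), Mul(Rational(1, 8), Pow(0, 2))) = Add(Rational(3, 8), Mul(Rational(1, 8), 0)) = Add(Rational(3, 8), 0) = Rational(3, 8))
m = Rational(-1127, 128) (m = Add(-9, Mul(Rational(1, 2), Pow(Add(Add(-3, Mul(-1, -2)), Rational(3, 8)), 2))) = Add(-9, Mul(Rational(1, 2), Pow(Add(Add(-3, 2), Rational(3, 8)), 2))) = Add(-9, Mul(Rational(1, 2), Pow(Add(-1, Rational(3, 8)), 2))) = Add(-9, Mul(Rational(1, 2), Pow(Rational(-5, 8), 2))) = Add(-9, Mul(Rational(1, 2), Rational(25, 64))) = Add(-9, Rational(25, 128)) = Rational(-1127, 128) ≈ -8.8047)
Function('R')(A, D) = Mul(Rational(-1127, 128), A)
Mul(Function('R')(-15, 7), Add(132, 73)) = Mul(Mul(Rational(-1127, 128), -15), Add(132, 73)) = Mul(Rational(16905, 128), 205) = Rational(3465525, 128)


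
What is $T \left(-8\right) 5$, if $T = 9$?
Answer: $-360$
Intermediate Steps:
$T \left(-8\right) 5 = 9 \left(-8\right) 5 = \left(-72\right) 5 = -360$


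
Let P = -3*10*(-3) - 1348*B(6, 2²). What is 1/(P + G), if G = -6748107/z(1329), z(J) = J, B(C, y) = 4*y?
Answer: -443/11764123 ≈ -3.7657e-5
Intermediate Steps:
P = -21478 (P = -3*10*(-3) - 5392*2² = -30*(-3) - 5392*4 = 90 - 1348*16 = 90 - 21568 = -21478)
G = -2249369/443 (G = -6748107/1329 = -6748107*1/1329 = -2249369/443 ≈ -5077.6)
1/(P + G) = 1/(-21478 - 2249369/443) = 1/(-11764123/443) = -443/11764123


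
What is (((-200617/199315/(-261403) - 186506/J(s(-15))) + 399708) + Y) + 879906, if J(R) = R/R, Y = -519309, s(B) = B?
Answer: 29895810945302672/52101538945 ≈ 5.7380e+5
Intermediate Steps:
J(R) = 1
(((-200617/199315/(-261403) - 186506/J(s(-15))) + 399708) + Y) + 879906 = (((-200617/199315/(-261403) - 186506/1) + 399708) - 519309) + 879906 = (((-200617*1/199315*(-1/261403) - 186506*1) + 399708) - 519309) + 879906 = (((-200617/199315*(-1/261403) - 186506) + 399708) - 519309) + 879906 = (((200617/52101538945 - 186506) + 399708) - 519309) + 879906 = ((-9717249622275553/52101538945 + 399708) - 519309) + 879906 = (11108152306352507/52101538945 - 519309) + 879906 = -15948645781636498/52101538945 + 879906 = 29895810945302672/52101538945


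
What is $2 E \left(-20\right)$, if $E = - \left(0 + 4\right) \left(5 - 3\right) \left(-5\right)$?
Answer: $-1600$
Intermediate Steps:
$E = 40$ ($E = - 4 \cdot 2 \left(-5\right) = \left(-1\right) 8 \left(-5\right) = \left(-8\right) \left(-5\right) = 40$)
$2 E \left(-20\right) = 2 \cdot 40 \left(-20\right) = 80 \left(-20\right) = -1600$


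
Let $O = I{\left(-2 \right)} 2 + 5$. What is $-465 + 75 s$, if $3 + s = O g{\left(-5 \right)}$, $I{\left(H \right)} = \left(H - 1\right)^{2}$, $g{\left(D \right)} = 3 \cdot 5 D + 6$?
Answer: $-119715$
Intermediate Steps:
$g{\left(D \right)} = 6 + 15 D$ ($g{\left(D \right)} = 15 D + 6 = 6 + 15 D$)
$I{\left(H \right)} = \left(-1 + H\right)^{2}$
$O = 23$ ($O = \left(-1 - 2\right)^{2} \cdot 2 + 5 = \left(-3\right)^{2} \cdot 2 + 5 = 9 \cdot 2 + 5 = 18 + 5 = 23$)
$s = -1590$ ($s = -3 + 23 \left(6 + 15 \left(-5\right)\right) = -3 + 23 \left(6 - 75\right) = -3 + 23 \left(-69\right) = -3 - 1587 = -1590$)
$-465 + 75 s = -465 + 75 \left(-1590\right) = -465 - 119250 = -119715$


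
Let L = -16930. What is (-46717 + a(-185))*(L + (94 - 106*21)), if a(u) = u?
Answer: 894045924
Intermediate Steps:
(-46717 + a(-185))*(L + (94 - 106*21)) = (-46717 - 185)*(-16930 + (94 - 106*21)) = -46902*(-16930 + (94 - 2226)) = -46902*(-16930 - 2132) = -46902*(-19062) = 894045924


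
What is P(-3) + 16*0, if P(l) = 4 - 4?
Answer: 0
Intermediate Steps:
P(l) = 0
P(-3) + 16*0 = 0 + 16*0 = 0 + 0 = 0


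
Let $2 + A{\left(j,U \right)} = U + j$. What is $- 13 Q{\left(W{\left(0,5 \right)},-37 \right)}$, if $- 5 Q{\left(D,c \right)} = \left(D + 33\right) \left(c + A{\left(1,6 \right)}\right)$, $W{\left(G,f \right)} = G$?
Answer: $- \frac{13728}{5} \approx -2745.6$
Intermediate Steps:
$A{\left(j,U \right)} = -2 + U + j$ ($A{\left(j,U \right)} = -2 + \left(U + j\right) = -2 + U + j$)
$Q{\left(D,c \right)} = - \frac{\left(5 + c\right) \left(33 + D\right)}{5}$ ($Q{\left(D,c \right)} = - \frac{\left(D + 33\right) \left(c + \left(-2 + 6 + 1\right)\right)}{5} = - \frac{\left(33 + D\right) \left(c + 5\right)}{5} = - \frac{\left(33 + D\right) \left(5 + c\right)}{5} = - \frac{\left(5 + c\right) \left(33 + D\right)}{5}$)
$- 13 Q{\left(W{\left(0,5 \right)},-37 \right)} = - 13 \left(-33 - 0 - - \frac{1221}{5} - 0 \left(-37\right)\right) = - 13 \left(-33 + 0 + \frac{1221}{5} + 0\right) = \left(-13\right) \frac{1056}{5} = - \frac{13728}{5}$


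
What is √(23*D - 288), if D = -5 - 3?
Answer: 2*I*√118 ≈ 21.726*I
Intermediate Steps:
D = -8
√(23*D - 288) = √(23*(-8) - 288) = √(-184 - 288) = √(-472) = 2*I*√118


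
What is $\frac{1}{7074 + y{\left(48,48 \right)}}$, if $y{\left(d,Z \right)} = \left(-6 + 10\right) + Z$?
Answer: $\frac{1}{7126} \approx 0.00014033$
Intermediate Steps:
$y{\left(d,Z \right)} = 4 + Z$
$\frac{1}{7074 + y{\left(48,48 \right)}} = \frac{1}{7074 + \left(4 + 48\right)} = \frac{1}{7074 + 52} = \frac{1}{7126}$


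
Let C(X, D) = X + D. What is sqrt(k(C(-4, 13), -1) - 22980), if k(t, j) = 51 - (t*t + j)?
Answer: I*sqrt(23009) ≈ 151.69*I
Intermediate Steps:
C(X, D) = D + X
k(t, j) = 51 - j - t**2 (k(t, j) = 51 - (t**2 + j) = 51 - (j + t**2) = 51 + (-j - t**2) = 51 - j - t**2)
sqrt(k(C(-4, 13), -1) - 22980) = sqrt((51 - 1*(-1) - (13 - 4)**2) - 22980) = sqrt((51 + 1 - 1*9**2) - 22980) = sqrt((51 + 1 - 1*81) - 22980) = sqrt((51 + 1 - 81) - 22980) = sqrt(-29 - 22980) = sqrt(-23009) = I*sqrt(23009)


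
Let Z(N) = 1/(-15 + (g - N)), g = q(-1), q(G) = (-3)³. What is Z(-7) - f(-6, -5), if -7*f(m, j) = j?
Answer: -26/35 ≈ -0.74286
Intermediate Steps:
q(G) = -27
g = -27
f(m, j) = -j/7
Z(N) = 1/(-42 - N) (Z(N) = 1/(-15 + (-27 - N)) = 1/(-42 - N))
Z(-7) - f(-6, -5) = -1/(42 - 7) - (-1)*(-5)/7 = -1/35 - 1*5/7 = -1*1/35 - 5/7 = -1/35 - 5/7 = -26/35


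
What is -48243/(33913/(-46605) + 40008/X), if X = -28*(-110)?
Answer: -34624821231/8800604 ≈ -3934.4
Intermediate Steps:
X = 3080
-48243/(33913/(-46605) + 40008/X) = -48243/(33913/(-46605) + 40008/3080) = -48243/(33913*(-1/46605) + 40008*(1/3080)) = -48243/(-33913/46605 + 5001/385) = -48243/8800604/717717 = -48243*717717/8800604 = -34624821231/8800604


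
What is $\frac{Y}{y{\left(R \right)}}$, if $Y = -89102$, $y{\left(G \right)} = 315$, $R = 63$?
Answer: $- \frac{89102}{315} \approx -282.86$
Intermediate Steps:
$\frac{Y}{y{\left(R \right)}} = - \frac{89102}{315}$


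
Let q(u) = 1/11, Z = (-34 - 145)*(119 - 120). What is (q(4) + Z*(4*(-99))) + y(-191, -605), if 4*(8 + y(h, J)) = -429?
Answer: -3123963/44 ≈ -70999.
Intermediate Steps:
y(h, J) = -461/4 (y(h, J) = -8 + (¼)*(-429) = -8 - 429/4 = -461/4)
Z = 179 (Z = -179*(-1) = 179)
q(u) = 1/11
(q(4) + Z*(4*(-99))) + y(-191, -605) = (1/11 + 179*(4*(-99))) - 461/4 = (1/11 + 179*(-396)) - 461/4 = (1/11 - 70884) - 461/4 = -779723/11 - 461/4 = -3123963/44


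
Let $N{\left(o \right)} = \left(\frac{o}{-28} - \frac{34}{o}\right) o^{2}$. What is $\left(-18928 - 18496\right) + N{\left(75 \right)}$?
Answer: $- \frac{1541147}{28} \approx -55041.0$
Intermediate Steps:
$N{\left(o \right)} = o^{2} \left(- \frac{34}{o} - \frac{o}{28}\right)$ ($N{\left(o \right)} = \left(o \left(- \frac{1}{28}\right) - \frac{34}{o}\right) o^{2} = \left(- \frac{o}{28} - \frac{34}{o}\right) o^{2} = \left(- \frac{34}{o} - \frac{o}{28}\right) o^{2} = o^{2} \left(- \frac{34}{o} - \frac{o}{28}\right)$)
$\left(-18928 - 18496\right) + N{\left(75 \right)} = \left(-18928 - 18496\right) - \frac{75 \left(952 + 75^{2}\right)}{28} = -37424 - \frac{75 \left(952 + 5625\right)}{28} = -37424 - \frac{75}{28} \cdot 6577 = -37424 - \frac{493275}{28} = - \frac{1541147}{28}$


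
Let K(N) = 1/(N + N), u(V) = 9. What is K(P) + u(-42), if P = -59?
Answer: 1061/118 ≈ 8.9915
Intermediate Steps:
K(N) = 1/(2*N)
K(P) + u(-42) = (1/2)/(-59) + 9 = (1/2)*(-1/59) + 9 = -1/118 + 9 = 1061/118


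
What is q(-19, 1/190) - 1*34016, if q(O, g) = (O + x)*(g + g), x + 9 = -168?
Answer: -3231716/95 ≈ -34018.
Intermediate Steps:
x = -177 (x = -9 - 168 = -177)
q(O, g) = 2*g*(-177 + O) (q(O, g) = (O - 177)*(g + g) = (-177 + O)*(2*g) = 2*g*(-177 + O))
q(-19, 1/190) - 1*34016 = 2*(-177 - 19)/190 - 1*34016 = 2*(1/190)*(-196) - 34016 = -196/95 - 34016 = -3231716/95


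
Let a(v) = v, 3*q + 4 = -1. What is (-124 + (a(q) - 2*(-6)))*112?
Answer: -38192/3 ≈ -12731.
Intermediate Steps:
q = -5/3 (q = -4/3 + (1/3)*(-1) = -4/3 - 1/3 = -5/3 ≈ -1.6667)
(-124 + (a(q) - 2*(-6)))*112 = (-124 + (-5/3 - 2*(-6)))*112 = (-124 + (-5/3 + 12))*112 = (-124 + 31/3)*112 = -341/3*112 = -38192/3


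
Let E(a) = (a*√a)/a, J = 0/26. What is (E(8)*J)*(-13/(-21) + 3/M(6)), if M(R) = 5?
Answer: 0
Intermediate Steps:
J = 0 (J = 0*(1/26) = 0)
E(a) = √a (E(a) = a^(3/2)/a = √a)
(E(8)*J)*(-13/(-21) + 3/M(6)) = (√8*0)*(-13/(-21) + 3/5) = ((2*√2)*0)*(-13*(-1/21) + 3*(⅕)) = 0*(13/21 + ⅗) = 0*(128/105) = 0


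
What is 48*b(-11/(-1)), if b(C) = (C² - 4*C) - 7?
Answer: 3360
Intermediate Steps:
b(C) = -7 + C² - 4*C
48*b(-11/(-1)) = 48*(-7 + (-11/(-1))² - (-44)/(-1)) = 48*(-7 + (-11*(-1))² - (-44)*(-1)) = 48*(-7 + 11² - 4*11) = 48*(-7 + 121 - 44) = 48*70 = 3360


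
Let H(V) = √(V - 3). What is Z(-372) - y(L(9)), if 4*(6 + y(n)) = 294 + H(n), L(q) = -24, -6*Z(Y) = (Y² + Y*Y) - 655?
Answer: -138259/3 - 3*I*√3/4 ≈ -46086.0 - 1.299*I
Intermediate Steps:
Z(Y) = 655/6 - Y²/3 (Z(Y) = -((Y² + Y*Y) - 655)/6 = -((Y² + Y²) - 655)/6 = -(2*Y² - 655)/6 = -(-655 + 2*Y²)/6 = 655/6 - Y²/3)
H(V) = √(-3 + V)
y(n) = 135/2 + √(-3 + n)/4 (y(n) = -6 + (294 + √(-3 + n))/4 = -6 + (147/2 + √(-3 + n)/4) = 135/2 + √(-3 + n)/4)
Z(-372) - y(L(9)) = (655/6 - ⅓*(-372)²) - (135/2 + √(-3 - 24)/4) = (655/6 - ⅓*138384) - (135/2 + √(-27)/4) = (655/6 - 46128) - (135/2 + (3*I*√3)/4) = -276113/6 - (135/2 + 3*I*√3/4) = -276113/6 + (-135/2 - 3*I*√3/4) = -138259/3 - 3*I*√3/4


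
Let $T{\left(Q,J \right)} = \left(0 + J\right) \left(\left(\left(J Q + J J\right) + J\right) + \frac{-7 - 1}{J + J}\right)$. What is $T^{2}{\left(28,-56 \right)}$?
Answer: $7170024976$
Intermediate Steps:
$T{\left(Q,J \right)} = J \left(J + J^{2} - \frac{4}{J} + J Q\right)$ ($T{\left(Q,J \right)} = J \left(\left(\left(J Q + J^{2}\right) + J\right) - \frac{8}{2 J}\right) = J \left(\left(\left(J^{2} + J Q\right) + J\right) - 8 \frac{1}{2 J}\right) = J \left(\left(J + J^{2} + J Q\right) - \frac{4}{J}\right) = J \left(J + J^{2} - \frac{4}{J} + J Q\right)$)
$T^{2}{\left(28,-56 \right)} = \left(-4 + \left(-56\right)^{2} + \left(-56\right)^{3} + 28 \left(-56\right)^{2}\right)^{2} = \left(-4 + 3136 - 175616 + 28 \cdot 3136\right)^{2} = \left(-4 + 3136 - 175616 + 87808\right)^{2} = \left(-84676\right)^{2} = 7170024976$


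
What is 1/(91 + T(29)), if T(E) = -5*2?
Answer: 1/81 ≈ 0.012346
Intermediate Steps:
T(E) = -10
1/(91 + T(29)) = 1/(91 - 10) = 1/81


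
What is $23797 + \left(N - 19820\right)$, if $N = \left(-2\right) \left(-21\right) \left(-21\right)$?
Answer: $3095$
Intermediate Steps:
$N = -882$ ($N = 42 \left(-21\right) = -882$)
$23797 + \left(N - 19820\right) = 23797 - 20702 = 3095$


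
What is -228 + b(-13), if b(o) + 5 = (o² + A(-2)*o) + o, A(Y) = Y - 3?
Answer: -12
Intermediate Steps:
A(Y) = -3 + Y
b(o) = -5 + o² - 4*o (b(o) = -5 + ((o² + (-3 - 2)*o) + o) = -5 + ((o² - 5*o) + o) = -5 + (o² - 4*o) = -5 + o² - 4*o)
-228 + b(-13) = -228 + (-5 + (-13)² - 4*(-13)) = -228 + (-5 + 169 + 52) = -228 + 216 = -12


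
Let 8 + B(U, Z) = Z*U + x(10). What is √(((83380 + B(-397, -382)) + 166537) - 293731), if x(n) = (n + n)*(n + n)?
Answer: 2*√27058 ≈ 328.99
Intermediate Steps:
x(n) = 4*n² (x(n) = (2*n)*(2*n) = 4*n²)
B(U, Z) = 392 + U*Z (B(U, Z) = -8 + (Z*U + 4*10²) = -8 + (U*Z + 4*100) = -8 + (U*Z + 400) = -8 + (400 + U*Z) = 392 + U*Z)
√(((83380 + B(-397, -382)) + 166537) - 293731) = √(((83380 + (392 - 397*(-382))) + 166537) - 293731) = √(((83380 + (392 + 151654)) + 166537) - 293731) = √(((83380 + 152046) + 166537) - 293731) = √((235426 + 166537) - 293731) = √(401963 - 293731) = √108232 = 2*√27058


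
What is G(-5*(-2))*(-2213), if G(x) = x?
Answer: -22130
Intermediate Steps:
G(-5*(-2))*(-2213) = -5*(-2)*(-2213) = 10*(-2213) = -22130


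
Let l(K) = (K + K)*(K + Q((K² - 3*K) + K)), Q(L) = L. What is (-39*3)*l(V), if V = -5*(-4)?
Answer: -1778400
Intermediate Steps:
V = 20
l(K) = 2*K*(K² - K) (l(K) = (K + K)*(K + ((K² - 3*K) + K)) = (2*K)*(K + (K² - 2*K)) = (2*K)*(K² - K) = 2*K*(K² - K))
(-39*3)*l(V) = (-39*3)*(2*20²*(-1 + 20)) = -234*400*19 = -117*15200 = -1778400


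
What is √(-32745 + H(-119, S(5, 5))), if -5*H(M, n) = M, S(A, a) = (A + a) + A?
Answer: I*√818030/5 ≈ 180.89*I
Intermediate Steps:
S(A, a) = a + 2*A
H(M, n) = -M/5
√(-32745 + H(-119, S(5, 5))) = √(-32745 - ⅕*(-119)) = √(-32745 + 119/5) = √(-163606/5) = I*√818030/5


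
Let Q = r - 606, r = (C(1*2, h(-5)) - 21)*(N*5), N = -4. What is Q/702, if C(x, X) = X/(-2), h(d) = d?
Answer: -118/351 ≈ -0.33618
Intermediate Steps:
C(x, X) = -X/2 (C(x, X) = X*(-1/2) = -X/2)
r = 370 (r = (-1/2*(-5) - 21)*(-4*5) = (5/2 - 21)*(-20) = -37/2*(-20) = 370)
Q = -236 (Q = 370 - 606 = -236)
Q/702 = -236/702 = -236*1/702 = -118/351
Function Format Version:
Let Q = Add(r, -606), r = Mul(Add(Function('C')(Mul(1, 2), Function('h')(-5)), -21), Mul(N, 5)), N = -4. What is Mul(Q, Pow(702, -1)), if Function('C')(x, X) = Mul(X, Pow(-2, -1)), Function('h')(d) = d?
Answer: Rational(-118, 351) ≈ -0.33618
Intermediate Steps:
Function('C')(x, X) = Mul(Rational(-1, 2), X) (Function('C')(x, X) = Mul(X, Rational(-1, 2)) = Mul(Rational(-1, 2), X))
r = 370 (r = Mul(Add(Mul(Rational(-1, 2), -5), -21), Mul(-4, 5)) = Mul(Add(Rational(5, 2), -21), -20) = Mul(Rational(-37, 2), -20) = 370)
Q = -236 (Q = Add(370, -606) = -236)
Mul(Q, Pow(702, -1)) = Mul(-236, Pow(702, -1)) = Mul(-236, Rational(1, 702)) = Rational(-118, 351)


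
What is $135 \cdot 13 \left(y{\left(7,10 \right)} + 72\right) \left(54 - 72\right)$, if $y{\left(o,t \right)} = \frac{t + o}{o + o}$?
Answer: $- \frac{16189875}{7} \approx -2.3128 \cdot 10^{6}$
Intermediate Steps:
$y{\left(o,t \right)} = \frac{o + t}{2 o}$
$135 \cdot 13 \left(y{\left(7,10 \right)} + 72\right) \left(54 - 72\right) = 135 \cdot 13 \left(\frac{7 + 10}{2 \cdot 7} + 72\right) \left(54 - 72\right) = 1755 \left(\frac{1}{2} \cdot \frac{1}{7} \cdot 17 + 72\right) \left(-18\right) = 1755 \left(\frac{17}{14} + 72\right) \left(-18\right) = 1755 \cdot \frac{1025}{14} \left(-18\right) = 1755 \left(- \frac{9225}{7}\right) = - \frac{16189875}{7}$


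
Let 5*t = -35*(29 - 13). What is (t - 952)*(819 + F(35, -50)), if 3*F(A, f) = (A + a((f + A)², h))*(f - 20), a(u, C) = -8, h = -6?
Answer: -201096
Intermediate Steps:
F(A, f) = (-20 + f)*(-8 + A)/3 (F(A, f) = ((A - 8)*(f - 20))/3 = ((-8 + A)*(-20 + f))/3 = ((-20 + f)*(-8 + A))/3 = (-20 + f)*(-8 + A)/3)
t = -112 (t = (-35*(29 - 13))/5 = (-35*16)/5 = (⅕)*(-560) = -112)
(t - 952)*(819 + F(35, -50)) = (-112 - 952)*(819 + (160/3 - 20/3*35 - 8/3*(-50) + (⅓)*35*(-50))) = -1064*(819 + (160/3 - 700/3 + 400/3 - 1750/3)) = -1064*(819 - 630) = -1064*189 = -201096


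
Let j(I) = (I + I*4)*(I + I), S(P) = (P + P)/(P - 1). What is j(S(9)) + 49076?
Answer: 393013/8 ≈ 49127.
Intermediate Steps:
S(P) = 2*P/(-1 + P) (S(P) = (2*P)/(-1 + P) = 2*P/(-1 + P))
j(I) = 10*I² (j(I) = (I + 4*I)*(2*I) = (5*I)*(2*I) = 10*I²)
j(S(9)) + 49076 = 10*(2*9/(-1 + 9))² + 49076 = 10*(2*9/8)² + 49076 = 10*(2*9*(⅛))² + 49076 = 10*(9/4)² + 49076 = 10*(81/16) + 49076 = 405/8 + 49076 = 393013/8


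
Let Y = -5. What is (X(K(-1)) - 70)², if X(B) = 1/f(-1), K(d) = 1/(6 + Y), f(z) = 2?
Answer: 19321/4 ≈ 4830.3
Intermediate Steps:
K(d) = 1 (K(d) = 1/(6 - 5) = 1/1 = 1)
X(B) = ½ (X(B) = 1/2 = ½)
(X(K(-1)) - 70)² = (½ - 70)² = (-139/2)² = 19321/4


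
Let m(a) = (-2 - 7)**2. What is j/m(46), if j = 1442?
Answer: 1442/81 ≈ 17.802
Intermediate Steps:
m(a) = 81 (m(a) = (-9)**2 = 81)
j/m(46) = 1442/81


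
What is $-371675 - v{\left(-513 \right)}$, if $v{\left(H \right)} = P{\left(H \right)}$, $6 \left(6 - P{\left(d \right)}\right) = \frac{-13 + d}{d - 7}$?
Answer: $- \frac{579822097}{1560} \approx -3.7168 \cdot 10^{5}$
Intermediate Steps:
$P{\left(d \right)} = 6 - \frac{-13 + d}{6 \left(-7 + d\right)}$ ($P{\left(d \right)} = 6 - \frac{\left(-13 + d\right) \frac{1}{d - 7}}{6} = 6 - \frac{\left(-13 + d\right) \frac{1}{-7 + d}}{6} = 6 - \frac{\frac{1}{-7 + d} \left(-13 + d\right)}{6} = 6 - \frac{-13 + d}{6 \left(-7 + d\right)}$)
$v{\left(H \right)} = \frac{-239 + 35 H}{6 \left(-7 + H\right)}$
$-371675 - v{\left(-513 \right)} = -371675 - \frac{-239 + 35 \left(-513\right)}{6 \left(-7 - 513\right)} = -371675 - \frac{-239 - 17955}{6 \left(-520\right)} = -371675 - \frac{1}{6} \left(- \frac{1}{520}\right) \left(-18194\right) = -371675 - \frac{9097}{1560} = - \frac{579822097}{1560}$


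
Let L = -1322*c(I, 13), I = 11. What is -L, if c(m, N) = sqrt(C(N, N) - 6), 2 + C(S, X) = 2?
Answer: 1322*I*sqrt(6) ≈ 3238.2*I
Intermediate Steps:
C(S, X) = 0 (C(S, X) = -2 + 2 = 0)
c(m, N) = I*sqrt(6) (c(m, N) = sqrt(0 - 6) = sqrt(-6) = I*sqrt(6))
L = -1322*I*sqrt(6) ≈ -3238.2*I
-L = -(-1322)*I*sqrt(6) = 1322*I*sqrt(6)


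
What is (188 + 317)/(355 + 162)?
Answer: 505/517 ≈ 0.97679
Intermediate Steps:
(188 + 317)/(355 + 162) = 505/517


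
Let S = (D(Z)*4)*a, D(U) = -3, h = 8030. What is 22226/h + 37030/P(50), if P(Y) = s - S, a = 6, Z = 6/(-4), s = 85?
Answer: 150420191/630355 ≈ 238.63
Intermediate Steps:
Z = -3/2 (Z = 6*(-¼) = -3/2 ≈ -1.5000)
S = -72 (S = -3*4*6 = -12*6 = -72)
P(Y) = 157 (P(Y) = 85 - 1*(-72) = 85 + 72 = 157)
22226/h + 37030/P(50) = 22226/8030 + 37030/157 = 22226*(1/8030) + 37030*(1/157) = 11113/4015 + 37030/157 = 150420191/630355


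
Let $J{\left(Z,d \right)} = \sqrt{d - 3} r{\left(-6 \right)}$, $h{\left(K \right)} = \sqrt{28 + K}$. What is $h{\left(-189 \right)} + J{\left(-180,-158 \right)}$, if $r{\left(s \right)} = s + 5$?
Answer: $0$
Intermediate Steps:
$r{\left(s \right)} = 5 + s$
$J{\left(Z,d \right)} = - \sqrt{-3 + d}$ ($J{\left(Z,d \right)} = \sqrt{d - 3} \left(5 - 6\right) = \sqrt{-3 + d} \left(-1\right) = - \sqrt{-3 + d}$)
$h{\left(-189 \right)} + J{\left(-180,-158 \right)} = \sqrt{28 - 189} - \sqrt{-3 - 158} = \sqrt{-161} - \sqrt{-161} = i \sqrt{161} - i \sqrt{161} = 0$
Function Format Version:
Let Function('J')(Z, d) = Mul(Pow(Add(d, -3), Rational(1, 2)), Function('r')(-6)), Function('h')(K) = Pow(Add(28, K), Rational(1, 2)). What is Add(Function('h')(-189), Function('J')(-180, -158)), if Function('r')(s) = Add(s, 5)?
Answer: 0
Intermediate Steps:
Function('r')(s) = Add(5, s)
Function('J')(Z, d) = Mul(-1, Pow(Add(-3, d), Rational(1, 2))) (Function('J')(Z, d) = Mul(Pow(Add(d, -3), Rational(1, 2)), Add(5, -6)) = Mul(Pow(Add(-3, d), Rational(1, 2)), -1) = Mul(-1, Pow(Add(-3, d), Rational(1, 2))))
Add(Function('h')(-189), Function('J')(-180, -158)) = Add(Pow(Add(28, -189), Rational(1, 2)), Mul(-1, Pow(Add(-3, -158), Rational(1, 2)))) = Add(Pow(-161, Rational(1, 2)), Mul(-1, Pow(-161, Rational(1, 2)))) = Add(Mul(I, Pow(161, Rational(1, 2))), Mul(-1, Mul(I, Pow(161, Rational(1, 2))))) = Add(Mul(I, Pow(161, Rational(1, 2))), Mul(-1, I, Pow(161, Rational(1, 2)))) = 0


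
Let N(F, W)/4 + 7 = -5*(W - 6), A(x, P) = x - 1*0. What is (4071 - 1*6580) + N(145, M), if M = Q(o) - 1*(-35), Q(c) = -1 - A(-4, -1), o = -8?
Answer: -3177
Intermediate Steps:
A(x, P) = x (A(x, P) = x + 0 = x)
Q(c) = 3 (Q(c) = -1 - 1*(-4) = -1 + 4 = 3)
M = 38 (M = 3 - 1*(-35) = 3 + 35 = 38)
N(F, W) = 92 - 20*W (N(F, W) = -28 + 4*(-5*(W - 6)) = -28 + 4*(-5*(-6 + W)) = -28 + 4*(30 - 5*W) = -28 + (120 - 20*W) = 92 - 20*W)
(4071 - 1*6580) + N(145, M) = (4071 - 1*6580) + (92 - 20*38) = (4071 - 6580) + (92 - 760) = -2509 - 668 = -3177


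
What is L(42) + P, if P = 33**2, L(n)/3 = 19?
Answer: 1146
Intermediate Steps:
L(n) = 57 (L(n) = 3*19 = 57)
P = 1089
L(42) + P = 57 + 1089 = 1146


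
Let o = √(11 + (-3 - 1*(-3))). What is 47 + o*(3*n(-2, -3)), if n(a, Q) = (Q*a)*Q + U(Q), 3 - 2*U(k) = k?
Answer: 47 - 45*√11 ≈ -102.25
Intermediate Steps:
U(k) = 3/2 - k/2
o = √11 (o = √(11 + (-3 + 3)) = √(11 + 0) = √11 ≈ 3.3166)
n(a, Q) = 3/2 - Q/2 + a*Q² (n(a, Q) = (Q*a)*Q + (3/2 - Q/2) = a*Q² + (3/2 - Q/2) = 3/2 - Q/2 + a*Q²)
47 + o*(3*n(-2, -3)) = 47 + √11*(3*(3/2 - ½*(-3) - 2*(-3)²)) = 47 + √11*(3*(3/2 + 3/2 - 2*9)) = 47 + √11*(3*(3/2 + 3/2 - 18)) = 47 + √11*(3*(-15)) = 47 + √11*(-45) = 47 - 45*√11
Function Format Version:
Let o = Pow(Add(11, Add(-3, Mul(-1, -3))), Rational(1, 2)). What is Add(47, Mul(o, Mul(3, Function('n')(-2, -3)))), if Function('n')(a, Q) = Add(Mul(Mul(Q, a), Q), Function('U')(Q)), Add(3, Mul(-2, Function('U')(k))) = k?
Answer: Add(47, Mul(-45, Pow(11, Rational(1, 2)))) ≈ -102.25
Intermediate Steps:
Function('U')(k) = Add(Rational(3, 2), Mul(Rational(-1, 2), k))
o = Pow(11, Rational(1, 2)) (o = Pow(Add(11, Add(-3, 3)), Rational(1, 2)) = Pow(Add(11, 0), Rational(1, 2)) = Pow(11, Rational(1, 2)) ≈ 3.3166)
Function('n')(a, Q) = Add(Rational(3, 2), Mul(Rational(-1, 2), Q), Mul(a, Pow(Q, 2))) (Function('n')(a, Q) = Add(Mul(Mul(Q, a), Q), Add(Rational(3, 2), Mul(Rational(-1, 2), Q))) = Add(Mul(a, Pow(Q, 2)), Add(Rational(3, 2), Mul(Rational(-1, 2), Q))) = Add(Rational(3, 2), Mul(Rational(-1, 2), Q), Mul(a, Pow(Q, 2))))
Add(47, Mul(o, Mul(3, Function('n')(-2, -3)))) = Add(47, Mul(Pow(11, Rational(1, 2)), Mul(3, Add(Rational(3, 2), Mul(Rational(-1, 2), -3), Mul(-2, Pow(-3, 2)))))) = Add(47, Mul(Pow(11, Rational(1, 2)), Mul(3, Add(Rational(3, 2), Rational(3, 2), Mul(-2, 9))))) = Add(47, Mul(Pow(11, Rational(1, 2)), Mul(3, Add(Rational(3, 2), Rational(3, 2), -18)))) = Add(47, Mul(Pow(11, Rational(1, 2)), Mul(3, -15))) = Add(47, Mul(Pow(11, Rational(1, 2)), -45)) = Add(47, Mul(-45, Pow(11, Rational(1, 2))))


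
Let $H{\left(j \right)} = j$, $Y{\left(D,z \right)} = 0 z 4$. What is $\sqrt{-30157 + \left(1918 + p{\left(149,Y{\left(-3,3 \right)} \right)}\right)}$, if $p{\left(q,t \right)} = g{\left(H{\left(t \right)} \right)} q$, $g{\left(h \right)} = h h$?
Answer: $i \sqrt{28239} \approx 168.04 i$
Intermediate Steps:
$Y{\left(D,z \right)} = 0$ ($Y{\left(D,z \right)} = 0 \cdot 4 z = 0$)
$g{\left(h \right)} = h^{2}$
$p{\left(q,t \right)} = q t^{2}$ ($p{\left(q,t \right)} = t^{2} q = q t^{2}$)
$\sqrt{-30157 + \left(1918 + p{\left(149,Y{\left(-3,3 \right)} \right)}\right)} = \sqrt{-30157 + \left(1918 + 149 \cdot 0^{2}\right)} = \sqrt{-30157 + \left(1918 + 149 \cdot 0\right)} = \sqrt{-30157 + \left(1918 + 0\right)} = \sqrt{-30157 + 1918} = \sqrt{-28239} = i \sqrt{28239}$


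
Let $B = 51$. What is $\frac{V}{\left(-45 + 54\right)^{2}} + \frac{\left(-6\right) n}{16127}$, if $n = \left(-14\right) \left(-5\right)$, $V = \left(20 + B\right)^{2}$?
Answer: $\frac{81262187}{1306287} \approx 62.208$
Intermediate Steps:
$V = 5041$ ($V = \left(20 + 51\right)^{2} = 71^{2} = 5041$)
$n = 70$
$\frac{V}{\left(-45 + 54\right)^{2}} + \frac{\left(-6\right) n}{16127} = \frac{5041}{\left(-45 + 54\right)^{2}} + \frac{\left(-6\right) 70}{16127} = \frac{5041}{9^{2}} - \frac{420}{16127} = \frac{5041}{81} - \frac{420}{16127} = \frac{81262187}{1306287}$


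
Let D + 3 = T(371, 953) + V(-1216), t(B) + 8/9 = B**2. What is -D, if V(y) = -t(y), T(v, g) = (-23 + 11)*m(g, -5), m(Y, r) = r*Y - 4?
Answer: 12792871/9 ≈ 1.4214e+6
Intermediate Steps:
m(Y, r) = -4 + Y*r (m(Y, r) = Y*r - 4 = -4 + Y*r)
t(B) = -8/9 + B**2
T(v, g) = 48 + 60*g (T(v, g) = (-23 + 11)*(-4 + g*(-5)) = -12*(-4 - 5*g) = 48 + 60*g)
V(y) = 8/9 - y**2 (V(y) = -(-8/9 + y**2) = 8/9 - y**2)
D = -12792871/9 (D = -3 + ((48 + 60*953) + (8/9 - 1*(-1216)**2)) = -3 + ((48 + 57180) + (8/9 - 1*1478656)) = -3 + (57228 + (8/9 - 1478656)) = -3 + (57228 - 13307896/9) = -3 - 12792844/9 = -12792871/9 ≈ -1.4214e+6)
-D = -1*(-12792871/9) = 12792871/9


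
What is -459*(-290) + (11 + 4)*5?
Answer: 133185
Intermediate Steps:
-459*(-290) + (11 + 4)*5 = 133110 + 15*5 = 133110 + 75 = 133185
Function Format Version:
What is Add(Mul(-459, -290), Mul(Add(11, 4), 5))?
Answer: 133185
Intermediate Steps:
Add(Mul(-459, -290), Mul(Add(11, 4), 5)) = Add(133110, Mul(15, 5)) = Add(133110, 75) = 133185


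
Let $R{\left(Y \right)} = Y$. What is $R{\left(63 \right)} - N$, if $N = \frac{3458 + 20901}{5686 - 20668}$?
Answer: $\frac{968225}{14982} \approx 64.626$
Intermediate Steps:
$N = - \frac{24359}{14982}$ ($N = \frac{24359}{-14982} = 24359 \left(- \frac{1}{14982}\right) = - \frac{24359}{14982} \approx -1.6259$)
$R{\left(63 \right)} - N = 63 - - \frac{24359}{14982} = 63 + \frac{24359}{14982} = \frac{968225}{14982}$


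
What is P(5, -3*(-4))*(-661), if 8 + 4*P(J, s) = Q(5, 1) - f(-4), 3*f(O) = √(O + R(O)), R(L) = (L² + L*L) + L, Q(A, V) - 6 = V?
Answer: 661/4 + 661*√6/6 ≈ 435.10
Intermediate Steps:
Q(A, V) = 6 + V
R(L) = L + 2*L² (R(L) = (L² + L²) + L = 2*L² + L = L + 2*L²)
f(O) = √(O + O*(1 + 2*O))/3
P(J, s) = -¼ - √6/6 (P(J, s) = -2 + ((6 + 1) - √2*√(-4*(1 - 4))/3)/4 = -2 + (7 - √2*√(-4*(-3))/3)/4 = -2 + (7 - √2*√12/3)/4 = -2 + (7 - √2*2*√3/3)/4 = -2 + (7 - 2*√6/3)/4 = -2 + (7/4 - √6/6) = -¼ - √6/6)
P(5, -3*(-4))*(-661) = (-¼ - √6/6)*(-661) = 661/4 + 661*√6/6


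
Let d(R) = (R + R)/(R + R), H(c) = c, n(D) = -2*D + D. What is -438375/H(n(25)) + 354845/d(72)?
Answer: 372380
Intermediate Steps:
n(D) = -D
d(R) = 1 (d(R) = (2*R)/((2*R)) = (2*R)*(1/(2*R)) = 1)
-438375/H(n(25)) + 354845/d(72) = -438375/((-1*25)) + 354845/1 = -438375/(-25) + 354845*1 = -438375*(-1/25) + 354845 = 17535 + 354845 = 372380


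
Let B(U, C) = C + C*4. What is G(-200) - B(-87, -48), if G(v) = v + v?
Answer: -160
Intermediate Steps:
B(U, C) = 5*C (B(U, C) = C + 4*C = 5*C)
G(v) = 2*v
G(-200) - B(-87, -48) = 2*(-200) - 5*(-48) = -400 - 1*(-240) = -400 + 240 = -160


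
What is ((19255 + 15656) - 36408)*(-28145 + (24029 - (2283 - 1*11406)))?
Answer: -7495479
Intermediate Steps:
((19255 + 15656) - 36408)*(-28145 + (24029 - (2283 - 1*11406))) = (34911 - 36408)*(-28145 + (24029 - (2283 - 11406))) = -1497*(-28145 + (24029 - 1*(-9123))) = -1497*(-28145 + (24029 + 9123)) = -1497*(-28145 + 33152) = -1497*5007 = -7495479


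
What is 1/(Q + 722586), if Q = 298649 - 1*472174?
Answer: 1/549061 ≈ 1.8213e-6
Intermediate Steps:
Q = -173525 (Q = 298649 - 472174 = -173525)
1/(Q + 722586) = 1/(-173525 + 722586) = 1/549061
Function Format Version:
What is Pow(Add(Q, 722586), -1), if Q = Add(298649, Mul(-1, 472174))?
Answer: Rational(1, 549061) ≈ 1.8213e-6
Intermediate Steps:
Q = -173525 (Q = Add(298649, -472174) = -173525)
Pow(Add(Q, 722586), -1) = Pow(Add(-173525, 722586), -1) = Pow(549061, -1) = Rational(1, 549061)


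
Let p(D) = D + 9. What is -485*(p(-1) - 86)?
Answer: 37830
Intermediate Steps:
p(D) = 9 + D
-485*(p(-1) - 86) = -485*((9 - 1) - 86) = -485*(8 - 86) = -485*(-78) = 37830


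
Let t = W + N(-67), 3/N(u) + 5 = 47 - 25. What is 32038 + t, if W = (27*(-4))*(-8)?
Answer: 559337/17 ≈ 32902.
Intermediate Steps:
N(u) = 3/17 (N(u) = 3/(-5 + (47 - 25)) = 3/(-5 + 22) = 3/17)
W = 864 (W = -108*(-8) = 864)
t = 14691/17 (t = 864 + 3/17 = 14691/17 ≈ 864.18)
32038 + t = 32038 + 14691/17 = 559337/17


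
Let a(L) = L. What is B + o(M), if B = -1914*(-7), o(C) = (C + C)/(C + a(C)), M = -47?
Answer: 13399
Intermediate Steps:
o(C) = 1 (o(C) = (C + C)/(C + C) = (2*C)/((2*C)) = (2*C)*(1/(2*C)) = 1)
B = 13398
B + o(M) = 13398 + 1 = 13399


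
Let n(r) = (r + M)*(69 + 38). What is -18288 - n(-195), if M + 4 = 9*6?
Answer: -2773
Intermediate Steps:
M = 50 (M = -4 + 9*6 = -4 + 54 = 50)
n(r) = 5350 + 107*r (n(r) = (r + 50)*(69 + 38) = (50 + r)*107 = 5350 + 107*r)
-18288 - n(-195) = -18288 - (5350 + 107*(-195)) = -18288 - (5350 - 20865) = -18288 - 1*(-15515) = -18288 + 15515 = -2773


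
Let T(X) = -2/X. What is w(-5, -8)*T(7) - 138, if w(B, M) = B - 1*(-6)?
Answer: -968/7 ≈ -138.29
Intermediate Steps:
w(B, M) = 6 + B (w(B, M) = B + 6 = 6 + B)
w(-5, -8)*T(7) - 138 = (6 - 5)*(-2/7) - 138 = 1*(-2*⅐) - 138 = 1*(-2/7) - 138 = -2/7 - 138 = -968/7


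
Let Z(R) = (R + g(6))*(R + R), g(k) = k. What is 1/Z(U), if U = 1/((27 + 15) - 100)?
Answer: -1682/347 ≈ -4.8473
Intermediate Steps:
U = -1/58 (U = 1/(42 - 100) = 1/(-58) = -1/58 ≈ -0.017241)
Z(R) = 2*R*(6 + R) (Z(R) = (R + 6)*(R + R) = (6 + R)*(2*R) = 2*R*(6 + R))
1/Z(U) = 1/(2*(-1/58)*(6 - 1/58)) = 1/(2*(-1/58)*(347/58)) = 1/(-347/1682) = -1682/347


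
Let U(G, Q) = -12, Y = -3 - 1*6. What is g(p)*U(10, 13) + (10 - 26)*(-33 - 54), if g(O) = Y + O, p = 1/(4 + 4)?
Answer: 2997/2 ≈ 1498.5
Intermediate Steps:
Y = -9 (Y = -3 - 6 = -9)
p = ⅛ (p = 1/8 = ⅛ ≈ 0.12500)
g(O) = -9 + O
g(p)*U(10, 13) + (10 - 26)*(-33 - 54) = (-9 + ⅛)*(-12) + (10 - 26)*(-33 - 54) = -71/8*(-12) - 16*(-87) = 213/2 + 1392 = 2997/2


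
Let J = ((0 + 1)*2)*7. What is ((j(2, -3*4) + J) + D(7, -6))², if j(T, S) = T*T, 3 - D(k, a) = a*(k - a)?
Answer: 9801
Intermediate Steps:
J = 14 (J = (1*2)*7 = 2*7 = 14)
D(k, a) = 3 - a*(k - a)
j(T, S) = T²
((j(2, -3*4) + J) + D(7, -6))² = ((2² + 14) + (3 + (-6)² - 1*(-6)*7))² = ((4 + 14) + (3 + 36 + 42))² = (18 + 81)² = 99² = 9801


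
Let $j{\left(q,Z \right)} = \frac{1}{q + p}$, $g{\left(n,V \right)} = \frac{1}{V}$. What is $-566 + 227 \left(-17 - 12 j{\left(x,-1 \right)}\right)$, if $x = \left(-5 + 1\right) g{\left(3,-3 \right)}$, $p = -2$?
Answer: $-339$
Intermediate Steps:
$x = \frac{4}{3}$ ($x = \frac{-5 + 1}{-3} = \left(-4\right) \left(- \frac{1}{3}\right) = \frac{4}{3} \approx 1.3333$)
$j{\left(q,Z \right)} = \frac{1}{-2 + q}$ ($j{\left(q,Z \right)} = \frac{1}{q - 2} = \frac{1}{-2 + q}$)
$-566 + 227 \left(-17 - 12 j{\left(x,-1 \right)}\right) = -566 + 227 \left(-17 - \frac{12}{-2 + \frac{4}{3}}\right) = -566 + 227 \left(-17 - \frac{12}{- \frac{2}{3}}\right) = -566 + 227 \left(-17 - -18\right) = -566 + 227 \left(-17 + 18\right) = -566 + 227 \cdot 1 = -566 + 227 = -339$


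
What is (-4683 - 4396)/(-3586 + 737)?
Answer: 1297/407 ≈ 3.1867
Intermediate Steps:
(-4683 - 4396)/(-3586 + 737) = -9079/(-2849) = -9079*(-1/2849) = 1297/407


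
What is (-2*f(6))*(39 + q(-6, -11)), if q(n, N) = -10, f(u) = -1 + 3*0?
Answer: 58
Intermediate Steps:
f(u) = -1 (f(u) = -1 + 0 = -1)
(-2*f(6))*(39 + q(-6, -11)) = (-2*(-1))*(39 - 10) = 2*29 = 58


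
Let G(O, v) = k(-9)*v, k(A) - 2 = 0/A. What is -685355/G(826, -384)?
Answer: 685355/768 ≈ 892.39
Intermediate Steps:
k(A) = 2 (k(A) = 2 + 0/A = 2 + 0 = 2)
G(O, v) = 2*v
-685355/G(826, -384) = -685355/(2*(-384)) = -685355/(-768) = -685355*(-1/768) = 685355/768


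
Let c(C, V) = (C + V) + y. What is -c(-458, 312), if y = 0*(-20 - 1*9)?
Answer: 146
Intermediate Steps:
y = 0 (y = 0*(-20 - 9) = 0*(-29) = 0)
c(C, V) = C + V (c(C, V) = (C + V) + 0 = C + V)
-c(-458, 312) = -(-458 + 312) = -1*(-146) = 146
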